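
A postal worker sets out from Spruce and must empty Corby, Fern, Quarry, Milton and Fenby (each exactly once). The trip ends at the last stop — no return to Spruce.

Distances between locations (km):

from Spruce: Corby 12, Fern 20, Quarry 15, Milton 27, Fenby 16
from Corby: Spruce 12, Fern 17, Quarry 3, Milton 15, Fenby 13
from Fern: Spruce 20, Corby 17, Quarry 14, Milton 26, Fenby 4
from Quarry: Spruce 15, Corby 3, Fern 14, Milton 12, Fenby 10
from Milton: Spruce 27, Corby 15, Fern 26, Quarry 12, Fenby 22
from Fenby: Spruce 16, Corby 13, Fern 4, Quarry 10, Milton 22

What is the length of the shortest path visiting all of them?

There are 5! = 120 possible orderings.
Spruce - Corby - Fern - Quarry - Milton - Fenby: 12+17+14+12+22 = 77
Spruce - Corby - Fern - Quarry - Fenby - Milton: 12+17+14+10+22 = 75
Spruce - Corby - Fern - Milton - Quarry - Fenby: 12+17+26+12+10 = 77
Spruce - Corby - Fern - Milton - Fenby - Quarry: 12+17+26+22+10 = 87
Spruce - Corby - Fern - Fenby - Quarry - Milton: 12+17+4+10+12 = 55
Spruce - Corby - Fern - Fenby - Milton - Quarry: 12+17+4+22+12 = 67
Spruce - Corby - Quarry - Fern - Milton - Fenby: 12+3+14+26+22 = 77
Spruce - Corby - Quarry - Fern - Fenby - Milton: 12+3+14+4+22 = 55
Spruce - Corby - Quarry - Milton - Fern - Fenby: 12+3+12+26+4 = 57
Spruce - Corby - Quarry - Milton - Fenby - Fern: 12+3+12+22+4 = 53
Spruce - Corby - Quarry - Fenby - Fern - Milton: 12+3+10+4+26 = 55
Spruce - Corby - Quarry - Fenby - Milton - Fern: 12+3+10+22+26 = 73
Spruce - Corby - Milton - Fern - Quarry - Fenby: 12+15+26+14+10 = 77
Spruce - Corby - Milton - Fern - Fenby - Quarry: 12+15+26+4+10 = 67
… (106 more)
Spruce - Fern - Fenby - Corby - Quarry - Milton: 20+4+13+3+12 = 52  ← best
The minimum is 52.
One shortest path: Spruce → Fern → Fenby → Corby → Quarry → Milton.

Minimum one-way distance = 52 km.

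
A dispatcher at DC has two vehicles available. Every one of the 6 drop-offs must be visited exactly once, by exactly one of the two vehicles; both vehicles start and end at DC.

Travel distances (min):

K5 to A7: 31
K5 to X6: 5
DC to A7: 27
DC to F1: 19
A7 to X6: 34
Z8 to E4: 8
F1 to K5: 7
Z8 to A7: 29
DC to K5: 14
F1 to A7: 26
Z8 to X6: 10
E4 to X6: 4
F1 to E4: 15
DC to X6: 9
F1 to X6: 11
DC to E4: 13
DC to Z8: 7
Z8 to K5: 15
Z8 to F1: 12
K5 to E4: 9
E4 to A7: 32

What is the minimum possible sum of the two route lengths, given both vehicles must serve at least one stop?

96 min — the smallest possible combined total.

Check every non-empty split of the stops between the two vehicles; for each half take its own optimal tour:
  {Z8} + {F1, K5, E4, A7, X6}: 14 + 82 = 96
  {F1} + {Z8, K5, E4, A7, X6}: 38 + 82 = 120
  {Z8, F1} + {K5, E4, A7, X6}: 38 + 80 = 118
  {K5} + {Z8, F1, E4, A7, X6}: 28 + 83 = 111
  {Z8, K5} + {F1, E4, A7, X6}: 36 + 81 = 117
  {F1, K5} + {Z8, E4, A7, X6}: 40 + 77 = 117
  … (31 splits in total)
Best: vehicle 1 DC → Z8 → DC = 14; vehicle 2 DC → E4 → X6 → K5 → F1 → A7 → DC = 82; combined 96.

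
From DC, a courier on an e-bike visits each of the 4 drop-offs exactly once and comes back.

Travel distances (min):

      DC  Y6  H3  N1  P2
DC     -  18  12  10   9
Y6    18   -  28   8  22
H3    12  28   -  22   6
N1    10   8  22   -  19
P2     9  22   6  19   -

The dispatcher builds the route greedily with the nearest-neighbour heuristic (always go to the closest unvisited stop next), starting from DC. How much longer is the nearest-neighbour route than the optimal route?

DC: P2=9, N1=10, H3=12, Y6=18 ⇒ P2
P2: H3=6, N1=19, Y6=22 ⇒ H3
H3: N1=22, Y6=28 ⇒ N1
N1: Y6=8 ⇒ Y6
NN route DC → P2 → H3 → N1 → Y6 → DC costs 63.
Optimal: DC → H3 → P2 → Y6 → N1 → DC costs 58 (by enumerating all 12 distinct tours).
Excess = 63 − 58 = 5.

The nearest-neighbour route is 5 min longer than optimal.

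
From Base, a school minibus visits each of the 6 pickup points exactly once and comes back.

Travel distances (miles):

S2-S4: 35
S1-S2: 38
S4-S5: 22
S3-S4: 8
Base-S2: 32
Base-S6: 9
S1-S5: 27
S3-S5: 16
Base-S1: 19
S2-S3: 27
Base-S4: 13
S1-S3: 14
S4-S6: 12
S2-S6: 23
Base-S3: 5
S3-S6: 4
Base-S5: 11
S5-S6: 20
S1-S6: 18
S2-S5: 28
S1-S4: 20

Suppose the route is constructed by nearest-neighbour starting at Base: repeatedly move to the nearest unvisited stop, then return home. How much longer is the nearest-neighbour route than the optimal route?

Base: S3=5, S6=9, S5=11, S4=13, S1=19, S2=32 ⇒ S3
S3: S6=4, S4=8, S1=14, S5=16, S2=27 ⇒ S6
S6: S4=12, S1=18, S5=20, S2=23 ⇒ S4
S4: S1=20, S5=22, S2=35 ⇒ S1
S1: S5=27, S2=38 ⇒ S5
S5: S2=28 ⇒ S2
NN route Base → S3 → S6 → S4 → S1 → S5 → S2 → Base costs 128.
Optimal: Base → S1 → S4 → S3 → S6 → S2 → S5 → Base costs 113 (by enumerating all 360 distinct tours).
Excess = 128 − 113 = 15.

Excess over optimum: 15 miles.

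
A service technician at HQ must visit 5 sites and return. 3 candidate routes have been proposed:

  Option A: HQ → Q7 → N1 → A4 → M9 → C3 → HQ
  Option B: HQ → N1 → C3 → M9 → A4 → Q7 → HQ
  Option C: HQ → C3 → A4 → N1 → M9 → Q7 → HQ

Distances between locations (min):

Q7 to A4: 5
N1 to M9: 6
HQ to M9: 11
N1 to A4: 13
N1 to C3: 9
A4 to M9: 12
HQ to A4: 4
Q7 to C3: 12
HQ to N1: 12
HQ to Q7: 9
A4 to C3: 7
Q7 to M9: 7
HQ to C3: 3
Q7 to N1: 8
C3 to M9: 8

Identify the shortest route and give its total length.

45 min — Option C is the shortest.

Option A: 9 + 8 + 13 + 12 + 8 + 3 = 53
Option B: 12 + 9 + 8 + 12 + 5 + 9 = 55
Option C: 3 + 7 + 13 + 6 + 7 + 9 = 45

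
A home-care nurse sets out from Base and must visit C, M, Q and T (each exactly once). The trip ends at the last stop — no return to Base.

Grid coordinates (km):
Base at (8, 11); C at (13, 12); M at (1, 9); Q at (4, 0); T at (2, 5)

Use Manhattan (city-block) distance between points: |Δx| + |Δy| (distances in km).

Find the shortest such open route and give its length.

There are 4! = 24 possible orderings.
Base - C - M - Q - T: 6+15+12+7 = 40
Base - C - M - T - Q: 6+15+5+7 = 33
Base - C - Q - M - T: 6+21+12+5 = 44
Base - C - Q - T - M: 6+21+7+5 = 39
Base - C - T - M - Q: 6+18+5+12 = 41
Base - C - T - Q - M: 6+18+7+12 = 43
Base - M - C - Q - T: 9+15+21+7 = 52
Base - M - C - T - Q: 9+15+18+7 = 49
Base - M - Q - C - T: 9+12+21+18 = 60
Base - M - Q - T - C: 9+12+7+18 = 46
Base - M - T - C - Q: 9+5+18+21 = 53
Base - M - T - Q - C: 9+5+7+21 = 42
Base - Q - C - M - T: 15+21+15+5 = 56
Base - Q - C - T - M: 15+21+18+5 = 59
… (10 more)
The minimum is 33.
One shortest path: Base → C → M → T → Q.

Minimum one-way distance = 33 km.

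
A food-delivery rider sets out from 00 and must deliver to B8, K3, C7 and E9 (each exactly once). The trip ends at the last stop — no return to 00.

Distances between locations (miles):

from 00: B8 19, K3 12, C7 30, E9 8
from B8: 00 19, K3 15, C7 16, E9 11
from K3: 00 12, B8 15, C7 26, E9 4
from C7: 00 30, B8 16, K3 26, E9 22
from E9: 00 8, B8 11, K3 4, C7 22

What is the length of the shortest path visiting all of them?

Shortest open route: 43 miles.

There are 4! = 24 possible orderings.
00→B8→K3→C7→E9: 19+15+26+22 = 82
00→B8→K3→E9→C7: 19+15+4+22 = 60
00→B8→C7→K3→E9: 19+16+26+4 = 65
00→B8→C7→E9→K3: 19+16+22+4 = 61
00→B8→E9→K3→C7: 19+11+4+26 = 60
00→B8→E9→C7→K3: 19+11+22+26 = 78
00→K3→B8→C7→E9: 12+15+16+22 = 65
00→K3→B8→E9→C7: 12+15+11+22 = 60
00→K3→C7→B8→E9: 12+26+16+11 = 65
00→K3→C7→E9→B8: 12+26+22+11 = 71
00→K3→E9→B8→C7: 12+4+11+16 = 43
00→K3→E9→C7→B8: 12+4+22+16 = 54
00→C7→B8→K3→E9: 30+16+15+4 = 65
00→C7→B8→E9→K3: 30+16+11+4 = 61
… (10 more)
The minimum is 43.
One shortest path: 00 → K3 → E9 → B8 → C7.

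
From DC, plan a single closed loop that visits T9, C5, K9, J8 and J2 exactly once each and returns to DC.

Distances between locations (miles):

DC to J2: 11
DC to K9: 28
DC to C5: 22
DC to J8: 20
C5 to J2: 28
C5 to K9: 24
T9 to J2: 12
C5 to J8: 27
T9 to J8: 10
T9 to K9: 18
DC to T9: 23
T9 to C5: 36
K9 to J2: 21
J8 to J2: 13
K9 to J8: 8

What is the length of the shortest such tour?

87 miles — the shortest possible round trip.

With 5 stops there are 5!/2 = 60 distinct round trips (a route and its reverse cost the same).
DC-T9-C5-K9-J8-J2-DC: 23+36+24+8+13+11 = 115
DC-T9-C5-K9-J2-J8-DC: 23+36+24+21+13+20 = 137
DC-T9-C5-J8-K9-J2-DC: 23+36+27+8+21+11 = 126
DC-T9-C5-J8-J2-K9-DC: 23+36+27+13+21+28 = 148
DC-T9-C5-J2-K9-J8-DC: 23+36+28+21+8+20 = 136
DC-T9-C5-J2-J8-K9-DC: 23+36+28+13+8+28 = 136
DC-T9-K9-C5-J8-J2-DC: 23+18+24+27+13+11 = 116
DC-T9-K9-C5-J2-J8-DC: 23+18+24+28+13+20 = 126
DC-T9-K9-J8-C5-J2-DC: 23+18+8+27+28+11 = 115
DC-T9-K9-J8-J2-C5-DC: 23+18+8+13+28+22 = 112
DC-T9-K9-J2-C5-J8-DC: 23+18+21+28+27+20 = 137
DC-T9-K9-J2-J8-C5-DC: 23+18+21+13+27+22 = 124
DC-T9-J8-C5-K9-J2-DC: 23+10+27+24+21+11 = 116
DC-T9-J8-C5-J2-K9-DC: 23+10+27+28+21+28 = 137
… (46 more)
DC-C5-K9-J8-T9-J2-DC: 22+24+8+10+12+11 = 87  ← best
The minimum is 87.
One optimal route: DC → C5 → K9 → J8 → T9 → J2 → DC (or its reverse).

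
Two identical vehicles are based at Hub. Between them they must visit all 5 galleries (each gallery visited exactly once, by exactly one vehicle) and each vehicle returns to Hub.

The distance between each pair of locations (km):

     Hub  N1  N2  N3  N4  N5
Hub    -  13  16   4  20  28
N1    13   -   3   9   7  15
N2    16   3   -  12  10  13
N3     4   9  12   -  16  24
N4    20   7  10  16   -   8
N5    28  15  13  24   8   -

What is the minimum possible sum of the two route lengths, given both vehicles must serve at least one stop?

Minimum combined distance: 65 km.

There are 2^4 − 1 = 15 ways to divide the 5 stops into two non-empty groups. For each, the best each vehicle can do is its own shortest tour through its group:
  {N1} + {N2, N3, N4, N5}: 26 + 57 = 83
  {N2} + {N1, N3, N4, N5}: 32 + 56 = 88
  {N1, N2} + {N3, N4, N5}: 32 + 56 = 88
  {N3} + {N1, N2, N4, N5}: 8 + 57 = 65
  {N1, N3} + {N2, N4, N5}: 26 + 57 = 83
  {N2, N3} + {N1, N4, N5}: 32 + 56 = 88
  … (15 splits in total)
Best: vehicle 1 Hub → N3 → Hub = 8; vehicle 2 Hub → N1 → N2 → N5 → N4 → Hub = 57; combined 65.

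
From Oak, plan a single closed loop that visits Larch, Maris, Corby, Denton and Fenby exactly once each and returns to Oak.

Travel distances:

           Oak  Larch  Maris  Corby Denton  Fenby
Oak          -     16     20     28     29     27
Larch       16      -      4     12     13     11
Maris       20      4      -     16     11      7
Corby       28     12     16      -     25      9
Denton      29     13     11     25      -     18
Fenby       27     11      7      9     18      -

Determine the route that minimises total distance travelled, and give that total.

With 5 stops there are 5!/2 = 60 distinct round trips (a route and its reverse cost the same).
Oak→Larch→Maris→Corby→Denton→Fenby→Oak: 16+4+16+25+18+27 = 106
Oak→Larch→Maris→Corby→Fenby→Denton→Oak: 16+4+16+9+18+29 = 92
Oak→Larch→Maris→Denton→Corby→Fenby→Oak: 16+4+11+25+9+27 = 92
Oak→Larch→Maris→Denton→Fenby→Corby→Oak: 16+4+11+18+9+28 = 86
Oak→Larch→Maris→Fenby→Corby→Denton→Oak: 16+4+7+9+25+29 = 90
Oak→Larch→Maris→Fenby→Denton→Corby→Oak: 16+4+7+18+25+28 = 98
Oak→Larch→Corby→Maris→Denton→Fenby→Oak: 16+12+16+11+18+27 = 100
Oak→Larch→Corby→Maris→Fenby→Denton→Oak: 16+12+16+7+18+29 = 98
Oak→Larch→Corby→Denton→Maris→Fenby→Oak: 16+12+25+11+7+27 = 98
Oak→Larch→Corby→Denton→Fenby→Maris→Oak: 16+12+25+18+7+20 = 98
Oak→Larch→Corby→Fenby→Maris→Denton→Oak: 16+12+9+7+11+29 = 84
Oak→Larch→Corby→Fenby→Denton→Maris→Oak: 16+12+9+18+11+20 = 86
Oak→Larch→Denton→Maris→Corby→Fenby→Oak: 16+13+11+16+9+27 = 92
Oak→Larch→Denton→Maris→Fenby→Corby→Oak: 16+13+11+7+9+28 = 84
… (46 more)
The minimum is 84.
One optimal route: Oak → Larch → Corby → Fenby → Maris → Denton → Oak (or its reverse).

Shortest round trip = 84.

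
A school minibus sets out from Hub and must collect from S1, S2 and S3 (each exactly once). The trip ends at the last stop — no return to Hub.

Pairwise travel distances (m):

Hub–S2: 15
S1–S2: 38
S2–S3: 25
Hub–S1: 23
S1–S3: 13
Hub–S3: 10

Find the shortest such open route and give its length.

There are 3! = 6 possible orderings.
Hub→S1→S2→S3: 23+38+25 = 86
Hub→S1→S3→S2: 23+13+25 = 61
Hub→S2→S1→S3: 15+38+13 = 66
Hub→S2→S3→S1: 15+25+13 = 53
Hub→S3→S1→S2: 10+13+38 = 61
Hub→S3→S2→S1: 10+25+38 = 73
The minimum is 53.
One shortest path: Hub → S2 → S3 → S1.

Shortest open route: 53 m.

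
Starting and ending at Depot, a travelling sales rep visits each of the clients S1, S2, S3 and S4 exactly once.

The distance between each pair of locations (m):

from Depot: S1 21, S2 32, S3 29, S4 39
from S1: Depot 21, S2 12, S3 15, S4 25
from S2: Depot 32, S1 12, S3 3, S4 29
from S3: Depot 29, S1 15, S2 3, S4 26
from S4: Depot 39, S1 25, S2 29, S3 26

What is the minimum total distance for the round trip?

With 4 stops there are 4!/2 = 12 distinct round trips (a route and its reverse cost the same).
Depot - S1 - S2 - S3 - S4 - Depot: 21+12+3+26+39 = 101
Depot - S1 - S2 - S4 - S3 - Depot: 21+12+29+26+29 = 117
Depot - S1 - S3 - S2 - S4 - Depot: 21+15+3+29+39 = 107
Depot - S1 - S3 - S4 - S2 - Depot: 21+15+26+29+32 = 123
Depot - S1 - S4 - S2 - S3 - Depot: 21+25+29+3+29 = 107
Depot - S1 - S4 - S3 - S2 - Depot: 21+25+26+3+32 = 107
Depot - S2 - S1 - S3 - S4 - Depot: 32+12+15+26+39 = 124
Depot - S2 - S1 - S4 - S3 - Depot: 32+12+25+26+29 = 124
Depot - S2 - S3 - S1 - S4 - Depot: 32+3+15+25+39 = 114
Depot - S2 - S4 - S1 - S3 - Depot: 32+29+25+15+29 = 130
Depot - S3 - S1 - S2 - S4 - Depot: 29+15+12+29+39 = 124
Depot - S3 - S2 - S1 - S4 - Depot: 29+3+12+25+39 = 108
The minimum is 101.
One optimal route: Depot → S1 → S2 → S3 → S4 → Depot (or its reverse).

Minimum total distance: 101 m.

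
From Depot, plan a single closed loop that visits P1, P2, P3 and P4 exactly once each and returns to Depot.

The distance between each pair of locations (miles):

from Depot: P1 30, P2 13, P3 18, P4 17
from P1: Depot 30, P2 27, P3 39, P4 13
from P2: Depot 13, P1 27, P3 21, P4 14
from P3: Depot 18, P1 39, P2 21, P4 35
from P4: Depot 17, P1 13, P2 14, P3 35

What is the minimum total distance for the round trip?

Depot - P1 - P2 - P3 - P4 - Depot: 30+27+21+35+17 = 130
Depot - P1 - P2 - P4 - P3 - Depot: 30+27+14+35+18 = 124
Depot - P1 - P3 - P2 - P4 - Depot: 30+39+21+14+17 = 121
Depot - P1 - P3 - P4 - P2 - Depot: 30+39+35+14+13 = 131
Depot - P1 - P4 - P2 - P3 - Depot: 30+13+14+21+18 = 96
Depot - P1 - P4 - P3 - P2 - Depot: 30+13+35+21+13 = 112
Depot - P2 - P1 - P3 - P4 - Depot: 13+27+39+35+17 = 131
Depot - P2 - P1 - P4 - P3 - Depot: 13+27+13+35+18 = 106
Depot - P2 - P3 - P1 - P4 - Depot: 13+21+39+13+17 = 103
Depot - P2 - P4 - P1 - P3 - Depot: 13+14+13+39+18 = 97
Depot - P3 - P1 - P2 - P4 - Depot: 18+39+27+14+17 = 115
Depot - P3 - P2 - P1 - P4 - Depot: 18+21+27+13+17 = 96
The minimum is 96.
One optimal route: Depot → P1 → P4 → P2 → P3 → Depot (or its reverse).

Shortest round trip = 96 miles.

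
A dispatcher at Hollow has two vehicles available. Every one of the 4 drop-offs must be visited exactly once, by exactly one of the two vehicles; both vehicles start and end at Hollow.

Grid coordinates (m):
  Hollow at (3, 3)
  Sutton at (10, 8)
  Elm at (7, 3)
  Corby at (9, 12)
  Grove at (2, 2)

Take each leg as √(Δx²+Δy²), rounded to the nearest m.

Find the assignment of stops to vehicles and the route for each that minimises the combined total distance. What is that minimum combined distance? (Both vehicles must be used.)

Minimum combined distance: 27 m.

Check every non-empty split of the stops between the two vehicles; for each half take its own optimal tour:
  {Sutton} + {Elm, Corby, Grove}: 18 + 26 = 44
  {Elm} + {Sutton, Corby, Grove}: 8 + 26 = 34
  {Sutton, Elm} + {Corby, Grove}: 19 + 24 = 43
  {Corby} + {Sutton, Elm, Grove}: 22 + 21 = 43
  {Sutton, Corby} + {Elm, Grove}: 24 + 10 = 34
  {Elm, Corby} + {Sutton, Grove}: 24 + 20 = 44
  … (7 splits in total)
  {Sutton, Elm, Corby} + {Grove}: 25 + 2 = 27  ← best
Best: vehicle 1 Hollow → Elm → Sutton → Corby → Hollow = 25; vehicle 2 Hollow → Grove → Hollow = 2; combined 27.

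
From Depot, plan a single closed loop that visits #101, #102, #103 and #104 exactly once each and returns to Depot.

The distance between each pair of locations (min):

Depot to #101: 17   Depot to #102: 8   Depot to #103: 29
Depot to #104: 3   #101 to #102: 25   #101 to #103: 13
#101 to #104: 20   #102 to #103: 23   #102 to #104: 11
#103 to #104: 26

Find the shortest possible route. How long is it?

Depot → #101 → #102 → #103 → #104 → Depot: 17+25+23+26+3 = 94
Depot → #101 → #102 → #104 → #103 → Depot: 17+25+11+26+29 = 108
Depot → #101 → #103 → #102 → #104 → Depot: 17+13+23+11+3 = 67
Depot → #101 → #103 → #104 → #102 → Depot: 17+13+26+11+8 = 75
Depot → #101 → #104 → #102 → #103 → Depot: 17+20+11+23+29 = 100
Depot → #101 → #104 → #103 → #102 → Depot: 17+20+26+23+8 = 94
Depot → #102 → #101 → #103 → #104 → Depot: 8+25+13+26+3 = 75
Depot → #102 → #101 → #104 → #103 → Depot: 8+25+20+26+29 = 108
Depot → #102 → #103 → #101 → #104 → Depot: 8+23+13+20+3 = 67
Depot → #102 → #104 → #101 → #103 → Depot: 8+11+20+13+29 = 81
Depot → #103 → #101 → #102 → #104 → Depot: 29+13+25+11+3 = 81
Depot → #103 → #102 → #101 → #104 → Depot: 29+23+25+20+3 = 100
The minimum is 67.
One optimal route: Depot → #101 → #103 → #102 → #104 → Depot (or its reverse).

Shortest round trip = 67 min.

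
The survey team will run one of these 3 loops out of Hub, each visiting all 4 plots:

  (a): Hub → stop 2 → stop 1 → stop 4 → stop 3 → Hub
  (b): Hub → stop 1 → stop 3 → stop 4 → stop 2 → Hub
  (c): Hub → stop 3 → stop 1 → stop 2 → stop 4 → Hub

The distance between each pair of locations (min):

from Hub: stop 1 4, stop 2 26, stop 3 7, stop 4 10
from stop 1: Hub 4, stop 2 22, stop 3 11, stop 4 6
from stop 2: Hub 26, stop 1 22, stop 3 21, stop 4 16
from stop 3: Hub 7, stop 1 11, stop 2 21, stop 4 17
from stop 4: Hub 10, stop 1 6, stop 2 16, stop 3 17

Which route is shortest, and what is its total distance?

(a): 26 + 22 + 6 + 17 + 7 = 78
(b): 4 + 11 + 17 + 16 + 26 = 74
(c): 7 + 11 + 22 + 16 + 10 = 66

66 min — (c) is the shortest.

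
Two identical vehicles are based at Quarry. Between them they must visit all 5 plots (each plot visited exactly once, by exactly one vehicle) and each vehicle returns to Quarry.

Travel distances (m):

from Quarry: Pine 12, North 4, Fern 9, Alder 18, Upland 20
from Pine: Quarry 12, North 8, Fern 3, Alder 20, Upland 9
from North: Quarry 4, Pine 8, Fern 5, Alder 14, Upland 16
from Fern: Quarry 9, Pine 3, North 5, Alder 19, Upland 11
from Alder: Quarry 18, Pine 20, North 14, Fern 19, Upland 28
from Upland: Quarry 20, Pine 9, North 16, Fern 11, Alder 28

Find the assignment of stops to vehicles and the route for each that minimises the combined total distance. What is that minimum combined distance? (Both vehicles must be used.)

Minimum combined distance: 75 m.

There are 2^4 − 1 = 15 ways to divide the 5 stops into two non-empty groups. For each, the best each vehicle can do is its own shortest tour through its group:
  {Pine} + {North, Fern, Alder, Upland}: 24 + 66 = 90
  {North} + {Pine, Fern, Alder, Upland}: 8 + 67 = 75
  {Pine, North} + {Fern, Alder, Upland}: 24 + 66 = 90
  {Fern} + {Pine, North, Alder, Upland}: 18 + 67 = 85
  {Pine, Fern} + {North, Alder, Upland}: 24 + 66 = 90
  {North, Fern} + {Pine, Alder, Upland}: 18 + 67 = 85
  … (15 splits in total)
Best: vehicle 1 Quarry → North → Quarry = 8; vehicle 2 Quarry → Fern → Pine → Upland → Alder → Quarry = 67; combined 75.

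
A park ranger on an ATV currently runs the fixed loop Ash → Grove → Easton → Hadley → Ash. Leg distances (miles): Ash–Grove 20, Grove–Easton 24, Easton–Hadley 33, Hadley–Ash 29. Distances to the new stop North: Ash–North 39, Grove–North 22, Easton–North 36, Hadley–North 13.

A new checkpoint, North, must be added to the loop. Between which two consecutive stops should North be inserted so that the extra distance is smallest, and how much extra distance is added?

Minimum extra distance: 16 miles, inserting North between Easton and Hadley.

Insertion cost between consecutive stops i–j is d(i,North) + d(North,j) − d(i,j):
  between Ash and Grove: 39 + 22 − 20 = 41
  between Grove and Easton: 22 + 36 − 24 = 34
  between Easton and Hadley: 36 + 13 − 33 = 16
  between Hadley and Ash: 13 + 39 − 29 = 23
Cheapest insertion is between Easton and Hadley, adding 16.
New total = 106 + 16 = 122.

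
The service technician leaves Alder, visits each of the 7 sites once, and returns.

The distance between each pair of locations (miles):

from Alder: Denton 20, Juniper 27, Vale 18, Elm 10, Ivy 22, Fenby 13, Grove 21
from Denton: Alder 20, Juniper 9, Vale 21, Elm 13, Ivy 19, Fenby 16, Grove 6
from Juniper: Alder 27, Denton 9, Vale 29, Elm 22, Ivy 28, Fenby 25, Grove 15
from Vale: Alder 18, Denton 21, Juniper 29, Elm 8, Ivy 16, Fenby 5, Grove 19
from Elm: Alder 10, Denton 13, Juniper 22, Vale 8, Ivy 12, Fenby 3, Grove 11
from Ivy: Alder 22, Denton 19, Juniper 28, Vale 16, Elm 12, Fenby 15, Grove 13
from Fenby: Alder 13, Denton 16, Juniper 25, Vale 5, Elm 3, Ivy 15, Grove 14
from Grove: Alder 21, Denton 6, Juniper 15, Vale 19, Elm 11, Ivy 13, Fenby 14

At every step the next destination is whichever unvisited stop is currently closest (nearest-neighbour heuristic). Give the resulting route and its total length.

At Alder the remaining stops are Elm 10, Fenby 13, Vale 18, Denton 20, Grove 21, Ivy 22, Juniper 27; go to Elm.
At Elm the remaining stops are Fenby 3, Vale 8, Grove 11, Ivy 12, Denton 13, Juniper 22; go to Fenby.
At Fenby the remaining stops are Vale 5, Grove 14, Ivy 15, Denton 16, Juniper 25; go to Vale.
At Vale the remaining stops are Ivy 16, Grove 19, Denton 21, Juniper 29; go to Ivy.
At Ivy the remaining stops are Grove 13, Denton 19, Juniper 28; go to Grove.
At Grove the remaining stops are Denton 6, Juniper 15; go to Denton.
At Denton the remaining stops are Juniper 9; go to Juniper.
Return Juniper→Alder: 27.
Total = 10 + 3 + 5 + 16 + 13 + 6 + 9 + 27 = 89.

89 miles along Alder → Elm → Fenby → Vale → Ivy → Grove → Denton → Juniper → Alder.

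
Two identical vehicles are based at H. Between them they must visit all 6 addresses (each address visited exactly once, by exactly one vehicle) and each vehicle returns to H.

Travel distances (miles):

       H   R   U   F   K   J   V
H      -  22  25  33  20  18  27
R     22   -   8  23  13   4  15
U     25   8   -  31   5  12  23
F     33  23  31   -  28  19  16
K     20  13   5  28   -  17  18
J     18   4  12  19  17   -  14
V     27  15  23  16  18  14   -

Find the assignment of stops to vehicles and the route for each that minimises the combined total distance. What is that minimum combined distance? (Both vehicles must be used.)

There are 2^5 − 1 = 31 ways to divide the 6 stops into two non-empty groups. For each, the best each vehicle can do is its own shortest tour through its group:
  {R} + {U, F, K, J, V}: 44 + 99 = 143
  {U} + {R, F, K, J, V}: 50 + 99 = 149
  {R, U} + {F, K, J, V}: 55 + 91 = 146
  {F} + {R, U, K, J, V}: 66 + 78 = 144
  {R, F} + {U, K, J, V}: 78 + 78 = 156
  {U, F} + {R, K, J, V}: 89 + 75 = 164
  … (31 splits in total)
  {R, U, K, J} + {F, V}: 55 + 76 = 131  ← best
Best: vehicle 1 H → K → U → R → J → H = 55; vehicle 2 H → F → V → H = 76; combined 131.

131 miles — the smallest possible combined total.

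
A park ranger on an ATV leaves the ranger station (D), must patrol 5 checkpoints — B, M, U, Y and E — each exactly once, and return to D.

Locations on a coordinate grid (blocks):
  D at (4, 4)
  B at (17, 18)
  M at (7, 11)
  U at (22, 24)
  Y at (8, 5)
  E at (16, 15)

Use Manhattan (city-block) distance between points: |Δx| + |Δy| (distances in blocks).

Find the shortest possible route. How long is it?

Shortest round trip = 76 blocks.

There are 60 distinct closed tours to check (reversals are equivalent).
D-B-M-U-Y-E-D: 27+17+28+33+18+23 = 146
D-B-M-U-E-Y-D: 27+17+28+15+18+5 = 110
D-B-M-Y-U-E-D: 27+17+7+33+15+23 = 122
D-B-M-Y-E-U-D: 27+17+7+18+15+38 = 122
D-B-M-E-U-Y-D: 27+17+13+15+33+5 = 110
D-B-M-E-Y-U-D: 27+17+13+18+33+38 = 146
D-B-U-M-Y-E-D: 27+11+28+7+18+23 = 114
D-B-U-M-E-Y-D: 27+11+28+13+18+5 = 102
D-B-U-Y-M-E-D: 27+11+33+7+13+23 = 114
D-B-U-Y-E-M-D: 27+11+33+18+13+10 = 112
D-B-U-E-M-Y-D: 27+11+15+13+7+5 = 78
D-B-U-E-Y-M-D: 27+11+15+18+7+10 = 88
D-B-Y-M-U-E-D: 27+22+7+28+15+23 = 122
D-B-Y-M-E-U-D: 27+22+7+13+15+38 = 122
… (46 more)
D-M-B-U-E-Y-D: 10+17+11+15+18+5 = 76  ← best
The minimum is 76.
One optimal route: D → M → B → U → E → Y → D (or its reverse).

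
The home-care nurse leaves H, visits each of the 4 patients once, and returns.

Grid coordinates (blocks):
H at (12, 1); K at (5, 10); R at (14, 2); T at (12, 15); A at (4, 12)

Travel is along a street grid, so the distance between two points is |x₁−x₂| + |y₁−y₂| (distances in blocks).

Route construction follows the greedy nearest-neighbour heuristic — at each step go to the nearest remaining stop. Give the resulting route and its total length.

48 blocks along H → R → T → A → K → H.

At H the remaining stops are R 3, T 14, K 16, A 19; go to R.
At R the remaining stops are T 15, K 17, A 20; go to T.
At T the remaining stops are A 11, K 12; go to A.
At A the remaining stops are K 3; go to K.
Return K→H: 16.
Total = 3 + 15 + 11 + 3 + 16 = 48.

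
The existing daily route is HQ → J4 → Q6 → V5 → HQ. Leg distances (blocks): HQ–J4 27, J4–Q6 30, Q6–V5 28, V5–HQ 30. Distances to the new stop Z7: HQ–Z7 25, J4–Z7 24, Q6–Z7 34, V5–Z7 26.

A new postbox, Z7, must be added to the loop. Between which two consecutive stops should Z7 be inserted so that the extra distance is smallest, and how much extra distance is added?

Insertion cost between consecutive stops i–j is d(i,Z7) + d(Z7,j) − d(i,j):
  between HQ and J4: 25 + 24 − 27 = 22
  between J4 and Q6: 24 + 34 − 30 = 28
  between Q6 and V5: 34 + 26 − 28 = 32
  between V5 and HQ: 26 + 25 − 30 = 21
Cheapest insertion is between V5 and HQ, adding 21.
New total = 115 + 21 = 136.

Adding 21 blocks by placing Z7 on the V5–HQ leg.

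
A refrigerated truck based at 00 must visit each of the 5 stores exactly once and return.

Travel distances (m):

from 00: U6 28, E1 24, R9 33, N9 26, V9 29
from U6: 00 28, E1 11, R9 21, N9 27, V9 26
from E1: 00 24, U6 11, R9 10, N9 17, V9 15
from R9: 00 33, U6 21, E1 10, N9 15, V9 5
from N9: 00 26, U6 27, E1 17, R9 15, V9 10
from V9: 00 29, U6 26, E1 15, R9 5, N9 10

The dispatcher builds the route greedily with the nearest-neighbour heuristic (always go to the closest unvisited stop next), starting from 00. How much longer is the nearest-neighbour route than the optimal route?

00: E1=24, N9=26, U6=28, V9=29, R9=33 ⇒ E1
E1: R9=10, U6=11, V9=15, N9=17 ⇒ R9
R9: V9=5, N9=15, U6=21 ⇒ V9
V9: N9=10, U6=26 ⇒ N9
N9: U6=27 ⇒ U6
NN route 00 → E1 → R9 → V9 → N9 → U6 → 00 costs 104.
Optimal: 00 → U6 → E1 → R9 → V9 → N9 → 00 costs 90 (by enumerating all 60 distinct tours).
Excess = 104 − 90 = 14.

Excess over optimum: 14 m.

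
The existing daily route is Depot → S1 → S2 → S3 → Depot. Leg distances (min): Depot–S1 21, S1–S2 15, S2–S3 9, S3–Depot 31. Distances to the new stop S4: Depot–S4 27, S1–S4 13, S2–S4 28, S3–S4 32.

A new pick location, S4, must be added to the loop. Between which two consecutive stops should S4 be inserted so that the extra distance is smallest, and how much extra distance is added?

Adding 19 min by placing S4 on the Depot–S1 leg.

Insertion cost between consecutive stops i–j is d(i,S4) + d(S4,j) − d(i,j):
  between Depot and S1: 27 + 13 − 21 = 19
  between S1 and S2: 13 + 28 − 15 = 26
  between S2 and S3: 28 + 32 − 9 = 51
  between S3 and Depot: 32 + 27 − 31 = 28
Cheapest insertion is between Depot and S1, adding 19.
New total = 76 + 19 = 95.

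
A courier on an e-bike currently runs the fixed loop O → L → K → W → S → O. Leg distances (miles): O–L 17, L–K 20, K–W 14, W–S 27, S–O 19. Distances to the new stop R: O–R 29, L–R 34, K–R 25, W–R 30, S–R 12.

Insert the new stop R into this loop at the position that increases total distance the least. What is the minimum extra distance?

Adding 15 miles by placing R on the W–S leg.

Insertion cost between consecutive stops i–j is d(i,R) + d(R,j) − d(i,j):
  between O and L: 29 + 34 − 17 = 46
  between L and K: 34 + 25 − 20 = 39
  between K and W: 25 + 30 − 14 = 41
  between W and S: 30 + 12 − 27 = 15
  between S and O: 12 + 29 − 19 = 22
Cheapest insertion is between W and S, adding 15.
New total = 97 + 15 = 112.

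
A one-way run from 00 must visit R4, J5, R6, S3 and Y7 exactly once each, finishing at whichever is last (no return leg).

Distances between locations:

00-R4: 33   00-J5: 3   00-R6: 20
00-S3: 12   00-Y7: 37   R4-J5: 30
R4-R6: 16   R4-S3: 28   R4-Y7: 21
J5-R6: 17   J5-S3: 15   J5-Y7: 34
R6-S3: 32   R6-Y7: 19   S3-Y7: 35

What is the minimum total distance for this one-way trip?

Shortest open route: 81.

There are 5! = 120 possible orderings.
00 → R4 → J5 → R6 → S3 → Y7: 33+30+17+32+35 = 147
00 → R4 → J5 → R6 → Y7 → S3: 33+30+17+19+35 = 134
00 → R4 → J5 → S3 → R6 → Y7: 33+30+15+32+19 = 129
00 → R4 → J5 → S3 → Y7 → R6: 33+30+15+35+19 = 132
00 → R4 → J5 → Y7 → R6 → S3: 33+30+34+19+32 = 148
00 → R4 → J5 → Y7 → S3 → R6: 33+30+34+35+32 = 164
00 → R4 → R6 → J5 → S3 → Y7: 33+16+17+15+35 = 116
00 → R4 → R6 → J5 → Y7 → S3: 33+16+17+34+35 = 135
00 → R4 → R6 → S3 → J5 → Y7: 33+16+32+15+34 = 130
00 → R4 → R6 → S3 → Y7 → J5: 33+16+32+35+34 = 150
00 → R4 → R6 → Y7 → J5 → S3: 33+16+19+34+15 = 117
00 → R4 → R6 → Y7 → S3 → J5: 33+16+19+35+15 = 118
00 → R4 → S3 → J5 → R6 → Y7: 33+28+15+17+19 = 112
00 → R4 → S3 → J5 → Y7 → R6: 33+28+15+34+19 = 129
… (106 more)
00 → J5 → S3 → R4 → R6 → Y7: 3+15+28+16+19 = 81  ← best
The minimum is 81.
One shortest path: 00 → J5 → S3 → R4 → R6 → Y7.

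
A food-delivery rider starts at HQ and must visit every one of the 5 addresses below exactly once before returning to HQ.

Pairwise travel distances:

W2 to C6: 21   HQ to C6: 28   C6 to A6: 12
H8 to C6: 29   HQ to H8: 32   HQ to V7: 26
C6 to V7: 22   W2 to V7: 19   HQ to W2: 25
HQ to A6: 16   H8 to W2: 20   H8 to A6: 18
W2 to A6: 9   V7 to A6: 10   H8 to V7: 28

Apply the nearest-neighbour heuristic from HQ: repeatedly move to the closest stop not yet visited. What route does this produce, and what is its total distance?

At HQ the remaining stops are A6 16, W2 25, V7 26, C6 28, H8 32; go to A6.
At A6 the remaining stops are W2 9, V7 10, C6 12, H8 18; go to W2.
At W2 the remaining stops are V7 19, H8 20, C6 21; go to V7.
At V7 the remaining stops are C6 22, H8 28; go to C6.
At C6 the remaining stops are H8 29; go to H8.
Return H8→HQ: 32.
Total = 16 + 9 + 19 + 22 + 29 + 32 = 127.

Nearest-neighbour total = 127; route HQ → A6 → W2 → V7 → C6 → H8 → HQ.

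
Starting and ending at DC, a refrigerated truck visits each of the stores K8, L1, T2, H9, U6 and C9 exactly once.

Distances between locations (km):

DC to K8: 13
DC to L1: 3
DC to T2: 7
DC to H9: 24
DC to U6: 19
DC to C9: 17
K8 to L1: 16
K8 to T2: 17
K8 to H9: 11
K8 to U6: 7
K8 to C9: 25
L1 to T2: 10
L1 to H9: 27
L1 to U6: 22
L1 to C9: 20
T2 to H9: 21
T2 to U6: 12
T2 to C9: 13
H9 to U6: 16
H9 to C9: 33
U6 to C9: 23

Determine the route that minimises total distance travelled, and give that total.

88 km — the shortest possible round trip.

With 6 stops there are 6!/2 = 360 distinct round trips (a route and its reverse cost the same).
DC-K8-L1-T2-H9-U6-C9-DC: 13+16+10+21+16+23+17 = 116
DC-K8-L1-T2-H9-C9-U6-DC: 13+16+10+21+33+23+19 = 135
DC-K8-L1-T2-U6-H9-C9-DC: 13+16+10+12+16+33+17 = 117
DC-K8-L1-T2-U6-C9-H9-DC: 13+16+10+12+23+33+24 = 131
DC-K8-L1-T2-C9-H9-U6-DC: 13+16+10+13+33+16+19 = 120
DC-K8-L1-T2-C9-U6-H9-DC: 13+16+10+13+23+16+24 = 115
DC-K8-L1-H9-T2-U6-C9-DC: 13+16+27+21+12+23+17 = 129
DC-K8-L1-H9-T2-C9-U6-DC: 13+16+27+21+13+23+19 = 132
… (352 more)
DC-K8-H9-U6-T2-C9-L1-DC: 13+11+16+12+13+20+3 = 88  ← best
The minimum is 88.
One optimal route: DC → K8 → H9 → U6 → T2 → C9 → L1 → DC (or its reverse).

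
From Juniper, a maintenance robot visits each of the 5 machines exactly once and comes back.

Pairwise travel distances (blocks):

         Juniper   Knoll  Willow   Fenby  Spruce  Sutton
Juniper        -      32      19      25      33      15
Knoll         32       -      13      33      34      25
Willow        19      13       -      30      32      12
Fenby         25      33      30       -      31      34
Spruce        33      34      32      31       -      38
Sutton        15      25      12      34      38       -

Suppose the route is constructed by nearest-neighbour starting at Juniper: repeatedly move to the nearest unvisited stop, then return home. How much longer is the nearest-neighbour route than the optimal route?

Excess over optimum: 7 blocks.

From Juniper: Sutton=15, Willow=19, Fenby=25, Knoll=32, Spruce=33 → choose Sutton (15).
From Sutton: Willow=12, Knoll=25, Fenby=34, Spruce=38 → choose Willow (12).
From Willow: Knoll=13, Fenby=30, Spruce=32 → choose Knoll (13).
From Knoll: Fenby=33, Spruce=34 → choose Fenby (33).
From Fenby: Spruce=31 → choose Spruce (31).
NN route Juniper → Sutton → Willow → Knoll → Fenby → Spruce → Juniper costs 137.
Optimal: Juniper → Fenby → Spruce → Knoll → Willow → Sutton → Juniper costs 130 (by enumerating all 60 distinct tours).
Excess = 137 − 130 = 7.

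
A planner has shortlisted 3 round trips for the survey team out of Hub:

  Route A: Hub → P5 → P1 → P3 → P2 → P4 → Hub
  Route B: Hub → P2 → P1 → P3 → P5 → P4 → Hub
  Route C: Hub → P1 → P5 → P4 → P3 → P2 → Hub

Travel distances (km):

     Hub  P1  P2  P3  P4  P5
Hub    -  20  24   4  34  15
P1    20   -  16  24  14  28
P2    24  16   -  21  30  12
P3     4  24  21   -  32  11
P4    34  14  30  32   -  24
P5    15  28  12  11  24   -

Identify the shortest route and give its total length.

Route A: 15 + 28 + 24 + 21 + 30 + 34 = 152
Route B: 24 + 16 + 24 + 11 + 24 + 34 = 133
Route C: 20 + 28 + 24 + 32 + 21 + 24 = 149

Shortest is Route B, total 133 km.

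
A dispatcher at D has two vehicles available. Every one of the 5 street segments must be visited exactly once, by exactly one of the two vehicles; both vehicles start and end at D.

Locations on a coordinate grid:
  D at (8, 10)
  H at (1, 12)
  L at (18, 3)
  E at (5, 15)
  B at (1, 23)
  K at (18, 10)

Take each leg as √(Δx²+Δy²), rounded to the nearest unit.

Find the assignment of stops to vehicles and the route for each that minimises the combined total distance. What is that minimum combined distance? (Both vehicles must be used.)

There are 2^4 − 1 = 15 ways to divide the 5 stops into two non-empty groups. For each, the best each vehicle can do is its own shortest tour through its group:
  {H} + {L, E, B, K}: 14 + 55 = 69
  {L} + {H, E, B, K}: 24 + 51 = 75
  {H, L} + {E, B, K}: 38 + 46 = 84
  {E} + {H, L, B, K}: 12 + 58 = 70
  {H, E} + {L, B, K}: 18 + 55 = 73
  {L, E} + {H, B, K}: 36 + 49 = 85
  … (15 splits in total)
  {H, E, B} + {L, K}: 33 + 29 = 62  ← best
Best: vehicle 1 D → H → B → E → D = 33; vehicle 2 D → L → K → D = 29; combined 62.

Minimum combined distance: 62.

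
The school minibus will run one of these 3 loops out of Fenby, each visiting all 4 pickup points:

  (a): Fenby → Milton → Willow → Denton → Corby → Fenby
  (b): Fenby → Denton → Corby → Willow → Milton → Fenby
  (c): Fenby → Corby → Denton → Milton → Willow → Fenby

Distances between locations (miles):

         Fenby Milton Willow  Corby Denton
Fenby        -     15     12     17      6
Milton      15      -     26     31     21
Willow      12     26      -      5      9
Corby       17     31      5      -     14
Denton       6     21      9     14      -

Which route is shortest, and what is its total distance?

(a): 15 + 26 + 9 + 14 + 17 = 81
(b): 6 + 14 + 5 + 26 + 15 = 66
(c): 17 + 14 + 21 + 26 + 12 = 90

66 miles — (b) is the shortest.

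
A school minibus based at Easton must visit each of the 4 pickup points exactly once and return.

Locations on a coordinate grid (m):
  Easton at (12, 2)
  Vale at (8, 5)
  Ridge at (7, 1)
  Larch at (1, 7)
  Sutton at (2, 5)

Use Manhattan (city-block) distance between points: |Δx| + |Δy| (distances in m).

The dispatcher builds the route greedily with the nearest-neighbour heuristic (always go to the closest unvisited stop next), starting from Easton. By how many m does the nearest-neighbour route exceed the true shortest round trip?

Easton: Ridge=6, Vale=7, Sutton=13, Larch=16 ⇒ Ridge
Ridge: Vale=5, Sutton=9, Larch=12 ⇒ Vale
Vale: Sutton=6, Larch=9 ⇒ Sutton
Sutton: Larch=3 ⇒ Larch
NN route Easton → Ridge → Vale → Sutton → Larch → Easton costs 36.
Optimal: Easton → Vale → Larch → Sutton → Ridge → Easton costs 34 (by enumerating all 12 distinct tours).
Excess = 36 − 34 = 2.

2 m longer than the optimal tour.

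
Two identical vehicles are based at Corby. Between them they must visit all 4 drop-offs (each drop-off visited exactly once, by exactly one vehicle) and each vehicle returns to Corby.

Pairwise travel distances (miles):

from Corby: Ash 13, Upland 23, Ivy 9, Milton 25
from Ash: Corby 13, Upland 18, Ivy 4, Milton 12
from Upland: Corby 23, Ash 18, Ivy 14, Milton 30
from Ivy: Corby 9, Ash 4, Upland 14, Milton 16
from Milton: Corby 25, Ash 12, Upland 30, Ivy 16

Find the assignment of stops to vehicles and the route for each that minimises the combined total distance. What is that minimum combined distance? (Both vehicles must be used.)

Minimum combined distance: 96 miles.

There are 2^3 − 1 = 7 ways to divide the 4 stops into two non-empty groups. For each, the best each vehicle can do is its own shortest tour through its group:
  {Ash} + {Upland, Ivy, Milton}: 26 + 78 = 104
  {Upland} + {Ash, Ivy, Milton}: 46 + 50 = 96
  {Ash, Upland} + {Ivy, Milton}: 54 + 50 = 104
  {Ivy} + {Ash, Upland, Milton}: 18 + 78 = 96
  {Ash, Ivy} + {Upland, Milton}: 26 + 78 = 104
  {Upland, Ivy} + {Ash, Milton}: 46 + 50 = 96
  … (7 splits in total)
Best: vehicle 1 Corby → Upland → Corby = 46; vehicle 2 Corby → Ash → Milton → Ivy → Corby = 50; combined 96.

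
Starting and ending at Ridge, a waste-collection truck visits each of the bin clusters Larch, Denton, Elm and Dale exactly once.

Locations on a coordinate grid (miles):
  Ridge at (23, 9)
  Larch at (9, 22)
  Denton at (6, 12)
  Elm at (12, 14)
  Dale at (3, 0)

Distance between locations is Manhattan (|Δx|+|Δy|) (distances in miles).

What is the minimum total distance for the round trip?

Ridge - Larch - Denton - Elm - Dale - Ridge: 27+13+8+23+29 = 100
Ridge - Larch - Denton - Dale - Elm - Ridge: 27+13+15+23+16 = 94
Ridge - Larch - Elm - Denton - Dale - Ridge: 27+11+8+15+29 = 90
Ridge - Larch - Elm - Dale - Denton - Ridge: 27+11+23+15+20 = 96
Ridge - Larch - Dale - Denton - Elm - Ridge: 27+28+15+8+16 = 94
Ridge - Larch - Dale - Elm - Denton - Ridge: 27+28+23+8+20 = 106
Ridge - Denton - Larch - Elm - Dale - Ridge: 20+13+11+23+29 = 96
Ridge - Denton - Larch - Dale - Elm - Ridge: 20+13+28+23+16 = 100
Ridge - Denton - Elm - Larch - Dale - Ridge: 20+8+11+28+29 = 96
Ridge - Denton - Dale - Larch - Elm - Ridge: 20+15+28+11+16 = 90
Ridge - Elm - Larch - Denton - Dale - Ridge: 16+11+13+15+29 = 84
Ridge - Elm - Denton - Larch - Dale - Ridge: 16+8+13+28+29 = 94
The minimum is 84.
One optimal route: Ridge → Elm → Larch → Denton → Dale → Ridge (or its reverse).

Shortest round trip = 84 miles.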